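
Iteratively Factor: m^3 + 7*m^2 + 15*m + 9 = (m + 1)*(m^2 + 6*m + 9) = (m + 1)*(m + 3)*(m + 3)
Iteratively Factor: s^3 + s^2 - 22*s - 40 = (s + 2)*(s^2 - s - 20) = (s - 5)*(s + 2)*(s + 4)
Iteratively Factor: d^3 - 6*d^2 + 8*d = (d)*(d^2 - 6*d + 8) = d*(d - 2)*(d - 4)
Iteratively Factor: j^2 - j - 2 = (j + 1)*(j - 2)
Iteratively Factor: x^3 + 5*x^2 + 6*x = (x + 2)*(x^2 + 3*x) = x*(x + 2)*(x + 3)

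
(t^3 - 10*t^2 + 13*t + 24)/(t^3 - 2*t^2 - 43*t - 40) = (t - 3)/(t + 5)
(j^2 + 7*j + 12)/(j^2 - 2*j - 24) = (j + 3)/(j - 6)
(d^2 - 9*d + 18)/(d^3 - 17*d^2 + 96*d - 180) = (d - 3)/(d^2 - 11*d + 30)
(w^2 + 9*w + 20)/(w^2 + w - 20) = (w + 4)/(w - 4)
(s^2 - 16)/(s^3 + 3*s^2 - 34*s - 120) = (s - 4)/(s^2 - s - 30)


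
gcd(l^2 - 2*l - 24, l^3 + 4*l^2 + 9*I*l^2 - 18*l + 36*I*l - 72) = l + 4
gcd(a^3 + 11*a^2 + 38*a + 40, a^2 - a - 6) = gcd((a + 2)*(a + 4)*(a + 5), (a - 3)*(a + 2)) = a + 2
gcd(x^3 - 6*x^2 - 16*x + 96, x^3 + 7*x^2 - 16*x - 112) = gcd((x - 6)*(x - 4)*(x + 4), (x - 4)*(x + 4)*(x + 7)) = x^2 - 16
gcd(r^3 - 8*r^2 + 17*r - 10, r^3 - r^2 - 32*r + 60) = r^2 - 7*r + 10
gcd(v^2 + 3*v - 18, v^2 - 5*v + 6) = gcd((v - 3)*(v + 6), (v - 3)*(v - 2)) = v - 3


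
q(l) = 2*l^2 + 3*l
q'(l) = 4*l + 3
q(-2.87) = 7.86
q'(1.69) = 9.76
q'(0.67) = 5.68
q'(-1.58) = -3.32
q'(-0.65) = 0.40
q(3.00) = 27.00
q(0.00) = 0.00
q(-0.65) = -1.10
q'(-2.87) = -8.48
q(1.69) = 10.78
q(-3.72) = 16.52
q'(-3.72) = -11.88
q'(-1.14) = -1.56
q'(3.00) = 15.00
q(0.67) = 2.91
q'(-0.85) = -0.40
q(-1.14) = -0.82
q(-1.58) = 0.25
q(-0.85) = -1.10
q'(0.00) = 3.00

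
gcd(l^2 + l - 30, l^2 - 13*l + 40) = l - 5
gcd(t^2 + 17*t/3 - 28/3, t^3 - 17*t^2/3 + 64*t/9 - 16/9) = t - 4/3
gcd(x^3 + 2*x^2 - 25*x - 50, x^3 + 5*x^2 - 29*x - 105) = x - 5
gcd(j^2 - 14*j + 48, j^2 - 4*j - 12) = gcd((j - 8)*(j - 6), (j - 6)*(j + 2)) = j - 6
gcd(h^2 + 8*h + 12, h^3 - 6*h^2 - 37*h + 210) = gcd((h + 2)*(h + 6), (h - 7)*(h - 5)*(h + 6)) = h + 6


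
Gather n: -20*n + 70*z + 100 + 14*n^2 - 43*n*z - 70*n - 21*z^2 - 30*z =14*n^2 + n*(-43*z - 90) - 21*z^2 + 40*z + 100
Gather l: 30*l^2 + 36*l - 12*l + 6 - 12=30*l^2 + 24*l - 6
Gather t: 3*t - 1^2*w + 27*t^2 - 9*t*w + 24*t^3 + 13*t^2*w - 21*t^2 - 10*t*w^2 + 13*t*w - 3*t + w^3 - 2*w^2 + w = 24*t^3 + t^2*(13*w + 6) + t*(-10*w^2 + 4*w) + w^3 - 2*w^2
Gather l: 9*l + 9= 9*l + 9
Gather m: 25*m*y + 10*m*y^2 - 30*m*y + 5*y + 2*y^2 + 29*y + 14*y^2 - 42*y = m*(10*y^2 - 5*y) + 16*y^2 - 8*y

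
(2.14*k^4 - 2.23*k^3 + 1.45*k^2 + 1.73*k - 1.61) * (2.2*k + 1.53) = 4.708*k^5 - 1.6318*k^4 - 0.2219*k^3 + 6.0245*k^2 - 0.895100000000001*k - 2.4633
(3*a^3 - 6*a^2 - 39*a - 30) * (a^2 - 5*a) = 3*a^5 - 21*a^4 - 9*a^3 + 165*a^2 + 150*a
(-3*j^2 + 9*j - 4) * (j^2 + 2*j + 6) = -3*j^4 + 3*j^3 - 4*j^2 + 46*j - 24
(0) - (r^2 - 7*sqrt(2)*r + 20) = -r^2 + 7*sqrt(2)*r - 20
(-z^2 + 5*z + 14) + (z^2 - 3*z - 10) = 2*z + 4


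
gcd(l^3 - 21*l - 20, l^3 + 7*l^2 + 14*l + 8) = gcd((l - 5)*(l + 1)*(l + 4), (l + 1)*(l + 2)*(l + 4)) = l^2 + 5*l + 4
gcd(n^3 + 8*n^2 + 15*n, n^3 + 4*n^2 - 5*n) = n^2 + 5*n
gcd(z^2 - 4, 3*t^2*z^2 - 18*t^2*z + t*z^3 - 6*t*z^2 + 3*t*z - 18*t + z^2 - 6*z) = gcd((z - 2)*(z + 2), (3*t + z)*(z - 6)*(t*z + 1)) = 1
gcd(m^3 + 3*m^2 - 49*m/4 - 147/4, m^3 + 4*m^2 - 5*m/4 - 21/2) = m + 7/2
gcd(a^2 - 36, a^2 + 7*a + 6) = a + 6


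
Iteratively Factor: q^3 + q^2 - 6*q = (q)*(q^2 + q - 6) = q*(q + 3)*(q - 2)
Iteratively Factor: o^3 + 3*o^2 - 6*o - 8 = (o - 2)*(o^2 + 5*o + 4) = (o - 2)*(o + 1)*(o + 4)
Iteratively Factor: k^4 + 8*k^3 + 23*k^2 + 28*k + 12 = (k + 1)*(k^3 + 7*k^2 + 16*k + 12) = (k + 1)*(k + 3)*(k^2 + 4*k + 4) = (k + 1)*(k + 2)*(k + 3)*(k + 2)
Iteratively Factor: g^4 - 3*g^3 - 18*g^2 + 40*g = (g - 2)*(g^3 - g^2 - 20*g) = (g - 5)*(g - 2)*(g^2 + 4*g) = g*(g - 5)*(g - 2)*(g + 4)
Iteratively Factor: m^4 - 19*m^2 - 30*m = (m - 5)*(m^3 + 5*m^2 + 6*m) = m*(m - 5)*(m^2 + 5*m + 6) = m*(m - 5)*(m + 3)*(m + 2)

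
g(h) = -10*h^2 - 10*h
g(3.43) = -151.95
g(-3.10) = -65.10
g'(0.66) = -23.20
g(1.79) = -49.94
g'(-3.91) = 68.20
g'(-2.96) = 49.20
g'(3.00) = -70.00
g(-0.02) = 0.20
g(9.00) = -900.00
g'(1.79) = -45.80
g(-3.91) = -113.78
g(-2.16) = -25.06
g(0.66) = -10.96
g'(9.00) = -190.00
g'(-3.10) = 52.00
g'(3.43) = -78.60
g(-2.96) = -58.02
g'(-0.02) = -9.60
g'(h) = -20*h - 10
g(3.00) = -120.00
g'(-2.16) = 33.20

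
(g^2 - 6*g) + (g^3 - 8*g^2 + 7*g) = g^3 - 7*g^2 + g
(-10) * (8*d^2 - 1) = 10 - 80*d^2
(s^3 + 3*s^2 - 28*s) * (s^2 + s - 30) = s^5 + 4*s^4 - 55*s^3 - 118*s^2 + 840*s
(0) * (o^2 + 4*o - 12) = 0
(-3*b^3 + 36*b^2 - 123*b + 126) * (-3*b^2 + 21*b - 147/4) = 9*b^5 - 171*b^4 + 4941*b^3/4 - 4284*b^2 + 28665*b/4 - 9261/2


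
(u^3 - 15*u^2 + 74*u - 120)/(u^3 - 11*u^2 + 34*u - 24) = (u - 5)/(u - 1)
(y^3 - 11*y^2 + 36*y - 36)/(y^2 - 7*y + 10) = (y^2 - 9*y + 18)/(y - 5)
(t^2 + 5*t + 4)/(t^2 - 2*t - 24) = (t + 1)/(t - 6)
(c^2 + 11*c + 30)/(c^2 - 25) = (c + 6)/(c - 5)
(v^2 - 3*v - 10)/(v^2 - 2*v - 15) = (v + 2)/(v + 3)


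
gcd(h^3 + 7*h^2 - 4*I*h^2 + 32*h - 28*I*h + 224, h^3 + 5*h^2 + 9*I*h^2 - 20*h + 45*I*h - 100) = h + 4*I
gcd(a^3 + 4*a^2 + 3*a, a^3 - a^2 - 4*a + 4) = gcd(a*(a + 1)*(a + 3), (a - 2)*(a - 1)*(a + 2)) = 1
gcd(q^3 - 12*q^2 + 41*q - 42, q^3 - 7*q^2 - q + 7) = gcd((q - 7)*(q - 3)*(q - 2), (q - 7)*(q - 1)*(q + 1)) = q - 7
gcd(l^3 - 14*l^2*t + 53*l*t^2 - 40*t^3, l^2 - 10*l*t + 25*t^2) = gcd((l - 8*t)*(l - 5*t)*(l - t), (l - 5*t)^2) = -l + 5*t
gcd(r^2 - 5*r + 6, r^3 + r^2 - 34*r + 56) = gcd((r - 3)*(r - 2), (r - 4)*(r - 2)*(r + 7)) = r - 2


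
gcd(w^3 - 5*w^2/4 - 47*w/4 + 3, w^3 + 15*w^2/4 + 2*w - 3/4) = w^2 + 11*w/4 - 3/4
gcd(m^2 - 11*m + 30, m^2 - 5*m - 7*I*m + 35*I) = m - 5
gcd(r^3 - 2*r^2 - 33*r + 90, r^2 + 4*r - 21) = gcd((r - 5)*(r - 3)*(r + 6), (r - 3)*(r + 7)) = r - 3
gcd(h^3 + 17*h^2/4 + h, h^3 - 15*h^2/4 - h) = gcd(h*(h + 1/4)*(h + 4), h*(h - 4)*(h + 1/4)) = h^2 + h/4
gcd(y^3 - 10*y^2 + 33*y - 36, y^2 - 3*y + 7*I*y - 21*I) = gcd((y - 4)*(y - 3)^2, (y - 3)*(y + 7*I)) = y - 3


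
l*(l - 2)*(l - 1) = l^3 - 3*l^2 + 2*l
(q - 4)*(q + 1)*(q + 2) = q^3 - q^2 - 10*q - 8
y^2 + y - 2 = (y - 1)*(y + 2)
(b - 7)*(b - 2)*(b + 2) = b^3 - 7*b^2 - 4*b + 28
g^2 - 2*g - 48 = (g - 8)*(g + 6)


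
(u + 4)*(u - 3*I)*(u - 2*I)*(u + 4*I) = u^4 + 4*u^3 - I*u^3 + 14*u^2 - 4*I*u^2 + 56*u - 24*I*u - 96*I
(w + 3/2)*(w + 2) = w^2 + 7*w/2 + 3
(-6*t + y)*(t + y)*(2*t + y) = -12*t^3 - 16*t^2*y - 3*t*y^2 + y^3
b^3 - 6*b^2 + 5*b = b*(b - 5)*(b - 1)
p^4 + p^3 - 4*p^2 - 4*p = p*(p - 2)*(p + 1)*(p + 2)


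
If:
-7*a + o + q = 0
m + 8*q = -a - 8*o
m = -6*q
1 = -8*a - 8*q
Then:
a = -1/84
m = 19/28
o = 5/168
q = -19/168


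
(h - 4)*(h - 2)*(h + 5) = h^3 - h^2 - 22*h + 40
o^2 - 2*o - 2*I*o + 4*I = (o - 2)*(o - 2*I)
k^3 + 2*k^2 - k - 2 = (k - 1)*(k + 1)*(k + 2)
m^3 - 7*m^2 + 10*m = m*(m - 5)*(m - 2)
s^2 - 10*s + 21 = (s - 7)*(s - 3)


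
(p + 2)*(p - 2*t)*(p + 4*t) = p^3 + 2*p^2*t + 2*p^2 - 8*p*t^2 + 4*p*t - 16*t^2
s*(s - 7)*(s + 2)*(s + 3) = s^4 - 2*s^3 - 29*s^2 - 42*s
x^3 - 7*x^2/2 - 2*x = x*(x - 4)*(x + 1/2)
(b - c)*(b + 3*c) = b^2 + 2*b*c - 3*c^2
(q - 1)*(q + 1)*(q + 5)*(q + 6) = q^4 + 11*q^3 + 29*q^2 - 11*q - 30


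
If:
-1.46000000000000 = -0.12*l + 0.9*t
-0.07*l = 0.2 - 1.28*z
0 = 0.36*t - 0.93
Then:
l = 31.54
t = 2.58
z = 1.88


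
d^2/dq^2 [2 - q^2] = -2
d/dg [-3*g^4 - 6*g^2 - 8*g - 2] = -12*g^3 - 12*g - 8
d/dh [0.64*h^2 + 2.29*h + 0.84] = 1.28*h + 2.29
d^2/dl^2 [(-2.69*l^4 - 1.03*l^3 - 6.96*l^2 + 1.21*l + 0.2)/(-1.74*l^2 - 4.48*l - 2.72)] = (16.288488*l^6 + 125.814528*l^5 + 400.323648*l^4 + 440.227704*l^3 + 112.852512*l^2 + 70.7280000000001*l + 126.33984)/(5.268024*l^6 + 40.690944*l^5 + 129.472704*l^4 + 217.133056*l^3 + 202.394112*l^2 + 99.434496*l + 20.123648)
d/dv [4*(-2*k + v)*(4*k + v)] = 8*k + 8*v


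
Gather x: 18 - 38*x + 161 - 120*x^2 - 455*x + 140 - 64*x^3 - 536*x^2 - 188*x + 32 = -64*x^3 - 656*x^2 - 681*x + 351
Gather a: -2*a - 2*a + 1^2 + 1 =2 - 4*a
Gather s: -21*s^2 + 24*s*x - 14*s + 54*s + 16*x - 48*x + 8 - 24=-21*s^2 + s*(24*x + 40) - 32*x - 16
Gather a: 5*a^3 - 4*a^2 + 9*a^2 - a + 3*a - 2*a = 5*a^3 + 5*a^2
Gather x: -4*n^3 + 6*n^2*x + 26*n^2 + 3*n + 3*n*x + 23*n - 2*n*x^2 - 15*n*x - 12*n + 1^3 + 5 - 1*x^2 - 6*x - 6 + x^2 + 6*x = -4*n^3 + 26*n^2 - 2*n*x^2 + 14*n + x*(6*n^2 - 12*n)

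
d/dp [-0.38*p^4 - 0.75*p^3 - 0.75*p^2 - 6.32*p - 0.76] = -1.52*p^3 - 2.25*p^2 - 1.5*p - 6.32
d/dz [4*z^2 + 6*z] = 8*z + 6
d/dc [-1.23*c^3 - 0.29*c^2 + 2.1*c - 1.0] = -3.69*c^2 - 0.58*c + 2.1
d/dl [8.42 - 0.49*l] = -0.490000000000000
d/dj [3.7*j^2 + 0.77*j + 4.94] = 7.4*j + 0.77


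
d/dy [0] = 0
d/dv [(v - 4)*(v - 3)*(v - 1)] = 3*v^2 - 16*v + 19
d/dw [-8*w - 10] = -8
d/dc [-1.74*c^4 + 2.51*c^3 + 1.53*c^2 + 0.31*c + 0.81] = -6.96*c^3 + 7.53*c^2 + 3.06*c + 0.31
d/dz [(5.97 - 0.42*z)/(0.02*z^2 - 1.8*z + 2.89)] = (0.0084*z^2 - 0.2388*z + 9.5322)/(0.0004*z^4 - 0.072*z^3 + 3.3556*z^2 - 10.404*z + 8.3521)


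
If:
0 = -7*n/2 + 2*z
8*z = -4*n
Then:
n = 0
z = 0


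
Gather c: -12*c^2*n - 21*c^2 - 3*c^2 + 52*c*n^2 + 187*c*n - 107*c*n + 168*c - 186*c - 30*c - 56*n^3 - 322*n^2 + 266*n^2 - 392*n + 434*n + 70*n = c^2*(-12*n - 24) + c*(52*n^2 + 80*n - 48) - 56*n^3 - 56*n^2 + 112*n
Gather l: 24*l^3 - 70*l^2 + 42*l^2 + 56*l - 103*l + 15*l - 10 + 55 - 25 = 24*l^3 - 28*l^2 - 32*l + 20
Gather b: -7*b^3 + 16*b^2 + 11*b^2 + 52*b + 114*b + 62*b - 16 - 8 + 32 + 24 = -7*b^3 + 27*b^2 + 228*b + 32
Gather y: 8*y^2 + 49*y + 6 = 8*y^2 + 49*y + 6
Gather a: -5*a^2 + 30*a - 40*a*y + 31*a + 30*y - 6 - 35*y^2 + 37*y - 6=-5*a^2 + a*(61 - 40*y) - 35*y^2 + 67*y - 12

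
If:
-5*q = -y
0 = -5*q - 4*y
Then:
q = 0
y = 0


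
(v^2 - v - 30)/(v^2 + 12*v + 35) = (v - 6)/(v + 7)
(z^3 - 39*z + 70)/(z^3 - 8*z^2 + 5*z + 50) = (z^2 + 5*z - 14)/(z^2 - 3*z - 10)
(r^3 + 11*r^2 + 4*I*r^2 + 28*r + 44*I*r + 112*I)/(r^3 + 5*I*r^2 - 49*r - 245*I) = (r^2 + 4*r*(1 + I) + 16*I)/(r^2 + r*(-7 + 5*I) - 35*I)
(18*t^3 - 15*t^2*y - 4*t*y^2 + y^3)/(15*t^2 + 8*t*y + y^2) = (6*t^2 - 7*t*y + y^2)/(5*t + y)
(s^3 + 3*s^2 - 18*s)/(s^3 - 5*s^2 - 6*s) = (-s^2 - 3*s + 18)/(-s^2 + 5*s + 6)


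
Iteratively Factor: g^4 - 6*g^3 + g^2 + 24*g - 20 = (g - 1)*(g^3 - 5*g^2 - 4*g + 20) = (g - 2)*(g - 1)*(g^2 - 3*g - 10) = (g - 2)*(g - 1)*(g + 2)*(g - 5)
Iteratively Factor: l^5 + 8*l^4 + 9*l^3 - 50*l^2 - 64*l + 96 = (l + 4)*(l^4 + 4*l^3 - 7*l^2 - 22*l + 24) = (l + 3)*(l + 4)*(l^3 + l^2 - 10*l + 8) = (l - 1)*(l + 3)*(l + 4)*(l^2 + 2*l - 8) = (l - 2)*(l - 1)*(l + 3)*(l + 4)*(l + 4)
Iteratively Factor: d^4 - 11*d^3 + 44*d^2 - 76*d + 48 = (d - 4)*(d^3 - 7*d^2 + 16*d - 12) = (d - 4)*(d - 2)*(d^2 - 5*d + 6) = (d - 4)*(d - 3)*(d - 2)*(d - 2)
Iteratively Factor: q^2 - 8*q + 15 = (q - 5)*(q - 3)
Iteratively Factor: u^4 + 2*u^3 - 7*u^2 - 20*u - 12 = (u + 2)*(u^3 - 7*u - 6) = (u - 3)*(u + 2)*(u^2 + 3*u + 2) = (u - 3)*(u + 2)^2*(u + 1)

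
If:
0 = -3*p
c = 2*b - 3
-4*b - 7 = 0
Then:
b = -7/4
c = -13/2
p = 0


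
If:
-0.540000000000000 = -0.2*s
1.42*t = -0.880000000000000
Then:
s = 2.70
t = -0.62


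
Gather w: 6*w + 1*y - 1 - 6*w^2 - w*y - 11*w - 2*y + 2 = -6*w^2 + w*(-y - 5) - y + 1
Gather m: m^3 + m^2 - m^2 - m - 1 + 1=m^3 - m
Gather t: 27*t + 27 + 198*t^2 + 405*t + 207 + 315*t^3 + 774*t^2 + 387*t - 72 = 315*t^3 + 972*t^2 + 819*t + 162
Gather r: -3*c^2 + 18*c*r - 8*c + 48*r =-3*c^2 - 8*c + r*(18*c + 48)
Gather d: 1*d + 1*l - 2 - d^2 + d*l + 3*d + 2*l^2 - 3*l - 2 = -d^2 + d*(l + 4) + 2*l^2 - 2*l - 4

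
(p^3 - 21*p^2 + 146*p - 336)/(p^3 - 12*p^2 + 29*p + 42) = (p - 8)/(p + 1)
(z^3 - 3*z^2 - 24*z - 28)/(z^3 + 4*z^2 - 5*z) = (z^3 - 3*z^2 - 24*z - 28)/(z*(z^2 + 4*z - 5))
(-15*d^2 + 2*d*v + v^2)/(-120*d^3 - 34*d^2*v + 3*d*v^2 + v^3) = (-3*d + v)/(-24*d^2 - 2*d*v + v^2)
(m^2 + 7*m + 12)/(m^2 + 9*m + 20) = (m + 3)/(m + 5)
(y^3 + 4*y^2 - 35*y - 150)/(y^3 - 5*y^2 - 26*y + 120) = (y + 5)/(y - 4)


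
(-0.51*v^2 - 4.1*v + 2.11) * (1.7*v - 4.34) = -0.867*v^3 - 4.7566*v^2 + 21.381*v - 9.1574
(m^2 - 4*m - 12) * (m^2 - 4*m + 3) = m^4 - 8*m^3 + 7*m^2 + 36*m - 36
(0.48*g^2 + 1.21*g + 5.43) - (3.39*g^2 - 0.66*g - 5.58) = -2.91*g^2 + 1.87*g + 11.01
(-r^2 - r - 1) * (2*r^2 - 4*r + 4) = -2*r^4 + 2*r^3 - 2*r^2 - 4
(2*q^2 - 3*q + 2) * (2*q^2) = 4*q^4 - 6*q^3 + 4*q^2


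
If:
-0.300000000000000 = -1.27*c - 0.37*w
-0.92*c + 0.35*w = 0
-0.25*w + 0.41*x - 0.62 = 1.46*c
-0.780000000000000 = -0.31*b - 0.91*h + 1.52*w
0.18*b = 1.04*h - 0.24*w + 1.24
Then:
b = 4.97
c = 0.13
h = -0.25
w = 0.35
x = 2.20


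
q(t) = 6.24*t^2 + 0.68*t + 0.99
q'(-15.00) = -186.52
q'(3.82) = 48.35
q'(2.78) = 35.37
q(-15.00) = 1394.79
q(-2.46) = 37.08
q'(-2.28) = -27.77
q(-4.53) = 125.96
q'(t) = 12.48*t + 0.68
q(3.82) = 94.64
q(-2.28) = 31.88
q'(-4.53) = -55.85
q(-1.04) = 7.03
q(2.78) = 51.11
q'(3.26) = 41.36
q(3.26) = 69.52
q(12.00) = 907.71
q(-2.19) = 29.43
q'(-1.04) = -12.30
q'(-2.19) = -26.65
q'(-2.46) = -30.02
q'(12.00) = 150.44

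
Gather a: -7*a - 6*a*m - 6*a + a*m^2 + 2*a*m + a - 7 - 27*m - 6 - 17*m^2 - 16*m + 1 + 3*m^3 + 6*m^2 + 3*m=a*(m^2 - 4*m - 12) + 3*m^3 - 11*m^2 - 40*m - 12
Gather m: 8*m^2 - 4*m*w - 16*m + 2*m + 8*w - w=8*m^2 + m*(-4*w - 14) + 7*w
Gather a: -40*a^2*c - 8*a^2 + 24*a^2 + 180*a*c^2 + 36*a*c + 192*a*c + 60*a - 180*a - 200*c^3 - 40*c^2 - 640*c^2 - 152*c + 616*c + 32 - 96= a^2*(16 - 40*c) + a*(180*c^2 + 228*c - 120) - 200*c^3 - 680*c^2 + 464*c - 64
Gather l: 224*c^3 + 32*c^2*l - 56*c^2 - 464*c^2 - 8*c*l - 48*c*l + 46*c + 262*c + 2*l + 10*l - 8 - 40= 224*c^3 - 520*c^2 + 308*c + l*(32*c^2 - 56*c + 12) - 48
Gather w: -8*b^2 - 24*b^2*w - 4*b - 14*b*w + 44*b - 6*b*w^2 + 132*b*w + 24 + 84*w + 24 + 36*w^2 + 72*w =-8*b^2 + 40*b + w^2*(36 - 6*b) + w*(-24*b^2 + 118*b + 156) + 48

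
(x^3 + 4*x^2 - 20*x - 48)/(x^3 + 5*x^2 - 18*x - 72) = (x + 2)/(x + 3)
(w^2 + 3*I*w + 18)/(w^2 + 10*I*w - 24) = (w - 3*I)/(w + 4*I)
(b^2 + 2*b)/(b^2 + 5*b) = (b + 2)/(b + 5)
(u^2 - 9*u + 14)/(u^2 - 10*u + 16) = (u - 7)/(u - 8)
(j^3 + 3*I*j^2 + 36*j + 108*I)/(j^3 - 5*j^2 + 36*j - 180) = (j + 3*I)/(j - 5)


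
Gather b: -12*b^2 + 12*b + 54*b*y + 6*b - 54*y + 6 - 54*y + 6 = -12*b^2 + b*(54*y + 18) - 108*y + 12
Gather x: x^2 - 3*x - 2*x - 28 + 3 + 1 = x^2 - 5*x - 24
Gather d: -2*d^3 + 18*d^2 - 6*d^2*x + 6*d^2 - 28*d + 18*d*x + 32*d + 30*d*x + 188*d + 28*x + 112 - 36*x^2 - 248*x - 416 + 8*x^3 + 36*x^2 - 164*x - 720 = -2*d^3 + d^2*(24 - 6*x) + d*(48*x + 192) + 8*x^3 - 384*x - 1024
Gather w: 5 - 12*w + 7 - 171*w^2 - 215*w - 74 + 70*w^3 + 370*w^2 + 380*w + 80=70*w^3 + 199*w^2 + 153*w + 18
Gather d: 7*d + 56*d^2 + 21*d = 56*d^2 + 28*d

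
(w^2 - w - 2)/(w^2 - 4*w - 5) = (w - 2)/(w - 5)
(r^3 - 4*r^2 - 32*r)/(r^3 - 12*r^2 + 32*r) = (r + 4)/(r - 4)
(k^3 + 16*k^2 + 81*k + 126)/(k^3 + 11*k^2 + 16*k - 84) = (k + 3)/(k - 2)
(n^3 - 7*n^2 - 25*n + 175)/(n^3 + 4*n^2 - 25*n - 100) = (n - 7)/(n + 4)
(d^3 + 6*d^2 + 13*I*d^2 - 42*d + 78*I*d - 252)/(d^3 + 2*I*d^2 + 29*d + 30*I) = (d^2 + d*(6 + 7*I) + 42*I)/(d^2 - 4*I*d + 5)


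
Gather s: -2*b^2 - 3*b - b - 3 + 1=-2*b^2 - 4*b - 2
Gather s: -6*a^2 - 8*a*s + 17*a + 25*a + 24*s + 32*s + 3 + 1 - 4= -6*a^2 + 42*a + s*(56 - 8*a)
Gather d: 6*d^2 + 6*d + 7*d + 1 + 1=6*d^2 + 13*d + 2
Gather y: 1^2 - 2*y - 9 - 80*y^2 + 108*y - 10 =-80*y^2 + 106*y - 18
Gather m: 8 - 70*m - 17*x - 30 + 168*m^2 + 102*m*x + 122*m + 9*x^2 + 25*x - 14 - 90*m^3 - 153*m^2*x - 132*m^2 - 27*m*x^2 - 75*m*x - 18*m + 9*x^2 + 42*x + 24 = -90*m^3 + m^2*(36 - 153*x) + m*(-27*x^2 + 27*x + 34) + 18*x^2 + 50*x - 12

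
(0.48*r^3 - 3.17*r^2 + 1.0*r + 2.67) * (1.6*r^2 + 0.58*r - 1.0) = 0.768*r^5 - 4.7936*r^4 - 0.7186*r^3 + 8.022*r^2 + 0.5486*r - 2.67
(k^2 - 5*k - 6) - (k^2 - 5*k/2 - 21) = 15 - 5*k/2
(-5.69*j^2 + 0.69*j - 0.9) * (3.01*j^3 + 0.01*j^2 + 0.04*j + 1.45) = -17.1269*j^5 + 2.02*j^4 - 2.9297*j^3 - 8.2319*j^2 + 0.9645*j - 1.305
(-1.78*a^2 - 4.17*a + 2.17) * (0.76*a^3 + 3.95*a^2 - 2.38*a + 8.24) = -1.3528*a^5 - 10.2002*a^4 - 10.5859*a^3 + 3.8289*a^2 - 39.5254*a + 17.8808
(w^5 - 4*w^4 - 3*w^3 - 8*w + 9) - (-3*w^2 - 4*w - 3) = w^5 - 4*w^4 - 3*w^3 + 3*w^2 - 4*w + 12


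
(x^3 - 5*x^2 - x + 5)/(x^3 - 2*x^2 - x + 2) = (x - 5)/(x - 2)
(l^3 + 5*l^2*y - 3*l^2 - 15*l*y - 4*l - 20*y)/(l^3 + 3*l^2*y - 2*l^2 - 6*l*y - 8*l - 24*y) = (l^2 + 5*l*y + l + 5*y)/(l^2 + 3*l*y + 2*l + 6*y)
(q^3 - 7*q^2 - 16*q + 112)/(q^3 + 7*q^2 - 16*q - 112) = (q - 7)/(q + 7)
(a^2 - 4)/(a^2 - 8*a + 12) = (a + 2)/(a - 6)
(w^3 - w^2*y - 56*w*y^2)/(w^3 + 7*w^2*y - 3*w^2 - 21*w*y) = (w - 8*y)/(w - 3)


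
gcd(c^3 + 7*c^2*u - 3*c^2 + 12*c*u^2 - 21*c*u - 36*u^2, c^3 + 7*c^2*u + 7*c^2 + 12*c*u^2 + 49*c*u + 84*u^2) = c^2 + 7*c*u + 12*u^2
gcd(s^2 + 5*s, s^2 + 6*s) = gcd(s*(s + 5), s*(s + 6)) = s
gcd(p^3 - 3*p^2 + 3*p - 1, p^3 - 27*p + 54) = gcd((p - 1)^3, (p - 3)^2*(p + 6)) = 1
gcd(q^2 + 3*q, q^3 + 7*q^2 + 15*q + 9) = q + 3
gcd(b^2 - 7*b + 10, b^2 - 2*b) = b - 2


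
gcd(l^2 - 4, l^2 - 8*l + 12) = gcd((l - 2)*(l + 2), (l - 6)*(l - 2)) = l - 2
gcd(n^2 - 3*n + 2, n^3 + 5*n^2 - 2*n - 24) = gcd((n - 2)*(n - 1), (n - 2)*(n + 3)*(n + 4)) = n - 2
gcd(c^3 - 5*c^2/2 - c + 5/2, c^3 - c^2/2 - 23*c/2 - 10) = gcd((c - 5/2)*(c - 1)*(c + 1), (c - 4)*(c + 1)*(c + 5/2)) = c + 1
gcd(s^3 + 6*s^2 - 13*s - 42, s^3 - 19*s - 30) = s + 2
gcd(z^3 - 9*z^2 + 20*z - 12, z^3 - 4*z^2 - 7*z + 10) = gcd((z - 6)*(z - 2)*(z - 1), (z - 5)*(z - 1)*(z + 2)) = z - 1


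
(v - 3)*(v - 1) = v^2 - 4*v + 3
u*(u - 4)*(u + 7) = u^3 + 3*u^2 - 28*u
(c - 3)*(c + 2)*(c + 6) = c^3 + 5*c^2 - 12*c - 36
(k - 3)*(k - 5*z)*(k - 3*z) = k^3 - 8*k^2*z - 3*k^2 + 15*k*z^2 + 24*k*z - 45*z^2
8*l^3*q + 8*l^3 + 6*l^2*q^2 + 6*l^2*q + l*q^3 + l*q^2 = (2*l + q)*(4*l + q)*(l*q + l)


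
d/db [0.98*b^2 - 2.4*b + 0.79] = 1.96*b - 2.4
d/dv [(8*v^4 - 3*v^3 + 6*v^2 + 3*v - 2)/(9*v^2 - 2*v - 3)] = (144*v^5 - 75*v^4 - 84*v^3 - 12*v^2 - 13)/(81*v^4 - 36*v^3 - 50*v^2 + 12*v + 9)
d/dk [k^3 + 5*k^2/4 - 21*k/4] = 3*k^2 + 5*k/2 - 21/4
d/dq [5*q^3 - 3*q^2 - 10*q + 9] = 15*q^2 - 6*q - 10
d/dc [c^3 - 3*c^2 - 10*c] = 3*c^2 - 6*c - 10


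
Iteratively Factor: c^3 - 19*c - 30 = (c + 3)*(c^2 - 3*c - 10) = (c + 2)*(c + 3)*(c - 5)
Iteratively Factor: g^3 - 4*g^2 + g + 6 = (g - 2)*(g^2 - 2*g - 3) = (g - 3)*(g - 2)*(g + 1)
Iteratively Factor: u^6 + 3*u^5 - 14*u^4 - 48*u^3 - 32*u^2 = (u + 4)*(u^5 - u^4 - 10*u^3 - 8*u^2) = (u - 4)*(u + 4)*(u^4 + 3*u^3 + 2*u^2) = (u - 4)*(u + 2)*(u + 4)*(u^3 + u^2) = u*(u - 4)*(u + 2)*(u + 4)*(u^2 + u) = u*(u - 4)*(u + 1)*(u + 2)*(u + 4)*(u)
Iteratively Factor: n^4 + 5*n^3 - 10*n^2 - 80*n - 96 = (n + 4)*(n^3 + n^2 - 14*n - 24) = (n + 2)*(n + 4)*(n^2 - n - 12) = (n - 4)*(n + 2)*(n + 4)*(n + 3)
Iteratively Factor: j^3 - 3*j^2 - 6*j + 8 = (j + 2)*(j^2 - 5*j + 4) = (j - 1)*(j + 2)*(j - 4)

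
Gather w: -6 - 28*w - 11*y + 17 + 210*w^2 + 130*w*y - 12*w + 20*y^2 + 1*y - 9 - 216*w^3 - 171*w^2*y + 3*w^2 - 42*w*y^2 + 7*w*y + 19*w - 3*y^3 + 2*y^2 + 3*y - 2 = -216*w^3 + w^2*(213 - 171*y) + w*(-42*y^2 + 137*y - 21) - 3*y^3 + 22*y^2 - 7*y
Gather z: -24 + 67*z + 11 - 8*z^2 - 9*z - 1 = -8*z^2 + 58*z - 14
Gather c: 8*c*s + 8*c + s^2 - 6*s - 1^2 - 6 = c*(8*s + 8) + s^2 - 6*s - 7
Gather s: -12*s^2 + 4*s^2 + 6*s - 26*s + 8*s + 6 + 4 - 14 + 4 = -8*s^2 - 12*s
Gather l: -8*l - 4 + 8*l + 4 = 0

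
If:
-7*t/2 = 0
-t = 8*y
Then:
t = 0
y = 0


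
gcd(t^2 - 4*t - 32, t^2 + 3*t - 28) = 1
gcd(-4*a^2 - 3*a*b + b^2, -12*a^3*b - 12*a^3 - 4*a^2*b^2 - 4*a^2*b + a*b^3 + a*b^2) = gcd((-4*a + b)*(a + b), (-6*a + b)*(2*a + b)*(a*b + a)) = 1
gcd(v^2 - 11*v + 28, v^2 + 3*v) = 1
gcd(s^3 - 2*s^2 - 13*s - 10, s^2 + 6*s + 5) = s + 1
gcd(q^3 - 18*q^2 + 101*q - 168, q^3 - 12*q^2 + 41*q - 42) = q^2 - 10*q + 21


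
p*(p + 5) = p^2 + 5*p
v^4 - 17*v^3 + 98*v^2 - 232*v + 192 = (v - 8)*(v - 4)*(v - 3)*(v - 2)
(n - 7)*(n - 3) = n^2 - 10*n + 21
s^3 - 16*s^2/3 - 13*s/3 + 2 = (s - 6)*(s - 1/3)*(s + 1)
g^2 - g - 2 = (g - 2)*(g + 1)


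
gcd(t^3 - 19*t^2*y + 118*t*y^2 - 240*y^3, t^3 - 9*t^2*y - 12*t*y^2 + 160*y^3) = t^2 - 13*t*y + 40*y^2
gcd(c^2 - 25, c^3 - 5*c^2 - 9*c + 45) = c - 5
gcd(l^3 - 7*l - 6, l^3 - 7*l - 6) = l^3 - 7*l - 6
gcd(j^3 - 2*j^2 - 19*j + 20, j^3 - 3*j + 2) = j - 1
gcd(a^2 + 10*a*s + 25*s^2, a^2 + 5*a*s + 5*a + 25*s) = a + 5*s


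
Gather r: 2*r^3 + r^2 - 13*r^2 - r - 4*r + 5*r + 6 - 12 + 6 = 2*r^3 - 12*r^2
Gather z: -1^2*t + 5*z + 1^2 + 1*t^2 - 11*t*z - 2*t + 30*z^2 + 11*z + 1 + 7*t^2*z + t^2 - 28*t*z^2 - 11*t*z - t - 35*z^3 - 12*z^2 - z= 2*t^2 - 4*t - 35*z^3 + z^2*(18 - 28*t) + z*(7*t^2 - 22*t + 15) + 2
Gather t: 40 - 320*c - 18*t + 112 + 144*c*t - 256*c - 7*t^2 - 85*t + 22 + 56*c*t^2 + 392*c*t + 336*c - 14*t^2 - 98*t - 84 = -240*c + t^2*(56*c - 21) + t*(536*c - 201) + 90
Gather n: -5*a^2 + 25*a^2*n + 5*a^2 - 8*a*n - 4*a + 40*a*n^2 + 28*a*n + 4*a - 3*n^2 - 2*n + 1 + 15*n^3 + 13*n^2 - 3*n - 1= 15*n^3 + n^2*(40*a + 10) + n*(25*a^2 + 20*a - 5)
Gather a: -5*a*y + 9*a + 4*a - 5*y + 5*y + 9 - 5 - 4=a*(13 - 5*y)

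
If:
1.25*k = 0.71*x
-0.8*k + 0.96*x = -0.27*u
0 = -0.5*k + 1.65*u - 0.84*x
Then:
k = 0.00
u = 0.00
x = 0.00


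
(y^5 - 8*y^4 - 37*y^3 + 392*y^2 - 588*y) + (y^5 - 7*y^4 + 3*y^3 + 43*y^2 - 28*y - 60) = 2*y^5 - 15*y^4 - 34*y^3 + 435*y^2 - 616*y - 60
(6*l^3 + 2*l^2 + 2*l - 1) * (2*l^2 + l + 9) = 12*l^5 + 10*l^4 + 60*l^3 + 18*l^2 + 17*l - 9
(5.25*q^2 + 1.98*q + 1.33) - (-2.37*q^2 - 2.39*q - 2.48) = 7.62*q^2 + 4.37*q + 3.81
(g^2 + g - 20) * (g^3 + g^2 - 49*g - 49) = g^5 + 2*g^4 - 68*g^3 - 118*g^2 + 931*g + 980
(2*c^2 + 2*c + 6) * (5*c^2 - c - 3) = 10*c^4 + 8*c^3 + 22*c^2 - 12*c - 18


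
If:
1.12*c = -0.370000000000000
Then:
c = -0.33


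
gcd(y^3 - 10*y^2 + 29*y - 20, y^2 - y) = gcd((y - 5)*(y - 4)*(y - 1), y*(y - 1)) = y - 1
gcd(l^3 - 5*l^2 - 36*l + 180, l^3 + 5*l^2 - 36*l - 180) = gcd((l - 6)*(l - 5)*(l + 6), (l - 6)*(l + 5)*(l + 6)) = l^2 - 36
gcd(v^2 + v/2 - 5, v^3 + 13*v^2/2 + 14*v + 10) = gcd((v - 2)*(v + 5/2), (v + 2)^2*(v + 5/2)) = v + 5/2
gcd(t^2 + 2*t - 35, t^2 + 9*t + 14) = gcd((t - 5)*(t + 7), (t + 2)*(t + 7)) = t + 7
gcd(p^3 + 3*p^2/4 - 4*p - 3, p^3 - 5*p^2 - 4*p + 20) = p^2 - 4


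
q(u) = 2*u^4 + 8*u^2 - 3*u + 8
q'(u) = 8*u^3 + 16*u - 3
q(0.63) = 9.60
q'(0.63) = 9.08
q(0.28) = 7.80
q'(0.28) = 1.66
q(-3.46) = 400.79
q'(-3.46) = -389.73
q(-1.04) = 22.11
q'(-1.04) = -28.64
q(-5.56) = 2183.29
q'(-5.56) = -1467.00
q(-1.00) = 21.00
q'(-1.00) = -27.00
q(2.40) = 113.24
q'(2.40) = 145.99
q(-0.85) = 17.37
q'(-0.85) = -21.51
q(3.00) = 233.00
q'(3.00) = 261.00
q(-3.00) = 251.00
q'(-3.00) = -267.00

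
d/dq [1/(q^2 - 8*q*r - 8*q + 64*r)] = 2*(-q + 4*r + 4)/(q^2 - 8*q*r - 8*q + 64*r)^2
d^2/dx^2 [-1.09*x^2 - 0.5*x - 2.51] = -2.18000000000000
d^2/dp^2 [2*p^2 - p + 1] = 4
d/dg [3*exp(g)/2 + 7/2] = 3*exp(g)/2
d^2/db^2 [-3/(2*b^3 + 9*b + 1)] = 18*(2*b*(2*b^3 + 9*b + 1) - 3*(2*b^2 + 3)^2)/(2*b^3 + 9*b + 1)^3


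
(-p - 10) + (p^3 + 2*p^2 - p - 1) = p^3 + 2*p^2 - 2*p - 11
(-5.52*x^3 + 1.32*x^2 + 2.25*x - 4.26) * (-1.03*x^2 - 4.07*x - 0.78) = 5.6856*x^5 + 21.1068*x^4 - 3.3843*x^3 - 5.7993*x^2 + 15.5832*x + 3.3228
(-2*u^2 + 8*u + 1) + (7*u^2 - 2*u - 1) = 5*u^2 + 6*u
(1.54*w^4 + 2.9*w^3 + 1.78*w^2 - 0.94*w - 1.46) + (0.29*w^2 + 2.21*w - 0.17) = 1.54*w^4 + 2.9*w^3 + 2.07*w^2 + 1.27*w - 1.63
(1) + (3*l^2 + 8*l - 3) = 3*l^2 + 8*l - 2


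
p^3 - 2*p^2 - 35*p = p*(p - 7)*(p + 5)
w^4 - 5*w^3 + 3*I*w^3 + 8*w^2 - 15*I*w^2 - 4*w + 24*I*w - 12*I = (w - 2)^2*(w - 1)*(w + 3*I)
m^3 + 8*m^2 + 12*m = m*(m + 2)*(m + 6)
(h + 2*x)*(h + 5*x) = h^2 + 7*h*x + 10*x^2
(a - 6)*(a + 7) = a^2 + a - 42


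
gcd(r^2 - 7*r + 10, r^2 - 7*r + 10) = r^2 - 7*r + 10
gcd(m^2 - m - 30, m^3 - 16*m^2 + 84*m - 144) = m - 6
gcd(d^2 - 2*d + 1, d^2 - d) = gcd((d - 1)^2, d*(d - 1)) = d - 1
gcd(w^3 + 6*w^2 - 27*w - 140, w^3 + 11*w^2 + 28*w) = w^2 + 11*w + 28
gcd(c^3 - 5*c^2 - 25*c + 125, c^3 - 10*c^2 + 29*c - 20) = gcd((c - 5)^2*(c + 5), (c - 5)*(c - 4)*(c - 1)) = c - 5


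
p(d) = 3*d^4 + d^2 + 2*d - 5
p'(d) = 12*d^3 + 2*d + 2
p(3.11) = 291.54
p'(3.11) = 369.18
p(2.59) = 141.88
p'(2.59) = 215.67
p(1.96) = 47.04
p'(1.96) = 96.27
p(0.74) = -2.07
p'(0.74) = 8.34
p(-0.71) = -5.15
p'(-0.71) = -3.71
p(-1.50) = 9.44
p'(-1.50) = -41.50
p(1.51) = 15.90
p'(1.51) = 46.34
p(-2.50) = 113.44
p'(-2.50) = -190.50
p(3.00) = 253.00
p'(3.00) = 332.00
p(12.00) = 62371.00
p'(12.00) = 20762.00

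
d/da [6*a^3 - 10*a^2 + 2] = 2*a*(9*a - 10)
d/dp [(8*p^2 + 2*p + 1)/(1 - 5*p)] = (-40*p^2 + 16*p + 7)/(25*p^2 - 10*p + 1)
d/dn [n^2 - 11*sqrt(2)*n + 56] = 2*n - 11*sqrt(2)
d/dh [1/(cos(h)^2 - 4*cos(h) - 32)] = 2*(cos(h) - 2)*sin(h)/(sin(h)^2 + 4*cos(h) + 31)^2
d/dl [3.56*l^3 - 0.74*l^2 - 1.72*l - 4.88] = 10.68*l^2 - 1.48*l - 1.72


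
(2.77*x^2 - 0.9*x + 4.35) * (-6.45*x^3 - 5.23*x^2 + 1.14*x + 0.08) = -17.8665*x^5 - 8.6821*x^4 - 20.1927*x^3 - 23.5549*x^2 + 4.887*x + 0.348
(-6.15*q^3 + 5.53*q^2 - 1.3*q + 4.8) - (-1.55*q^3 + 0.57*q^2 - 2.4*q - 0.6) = -4.6*q^3 + 4.96*q^2 + 1.1*q + 5.4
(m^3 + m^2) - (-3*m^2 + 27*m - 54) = m^3 + 4*m^2 - 27*m + 54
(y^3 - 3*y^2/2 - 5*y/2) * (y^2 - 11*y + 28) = y^5 - 25*y^4/2 + 42*y^3 - 29*y^2/2 - 70*y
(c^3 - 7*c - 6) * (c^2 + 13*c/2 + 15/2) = c^5 + 13*c^4/2 + c^3/2 - 103*c^2/2 - 183*c/2 - 45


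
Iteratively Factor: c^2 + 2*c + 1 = (c + 1)*(c + 1)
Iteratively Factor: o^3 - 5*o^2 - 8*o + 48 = (o - 4)*(o^2 - o - 12) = (o - 4)^2*(o + 3)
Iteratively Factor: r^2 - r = (r - 1)*(r)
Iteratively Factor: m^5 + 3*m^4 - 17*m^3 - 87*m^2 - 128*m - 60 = (m - 5)*(m^4 + 8*m^3 + 23*m^2 + 28*m + 12) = (m - 5)*(m + 3)*(m^3 + 5*m^2 + 8*m + 4) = (m - 5)*(m + 2)*(m + 3)*(m^2 + 3*m + 2) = (m - 5)*(m + 2)^2*(m + 3)*(m + 1)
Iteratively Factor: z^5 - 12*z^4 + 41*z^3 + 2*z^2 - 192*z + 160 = (z - 5)*(z^4 - 7*z^3 + 6*z^2 + 32*z - 32) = (z - 5)*(z - 4)*(z^3 - 3*z^2 - 6*z + 8) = (z - 5)*(z - 4)^2*(z^2 + z - 2) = (z - 5)*(z - 4)^2*(z + 2)*(z - 1)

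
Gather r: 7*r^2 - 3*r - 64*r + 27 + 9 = 7*r^2 - 67*r + 36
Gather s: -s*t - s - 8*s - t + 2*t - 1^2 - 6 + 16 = s*(-t - 9) + t + 9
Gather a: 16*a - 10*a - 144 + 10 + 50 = 6*a - 84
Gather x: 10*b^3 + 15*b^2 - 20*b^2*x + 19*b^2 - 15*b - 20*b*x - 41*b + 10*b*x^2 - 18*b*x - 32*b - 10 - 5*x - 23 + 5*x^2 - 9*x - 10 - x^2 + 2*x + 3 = 10*b^3 + 34*b^2 - 88*b + x^2*(10*b + 4) + x*(-20*b^2 - 38*b - 12) - 40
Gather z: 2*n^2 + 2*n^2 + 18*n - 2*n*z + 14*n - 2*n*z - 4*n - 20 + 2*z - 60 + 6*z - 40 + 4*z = 4*n^2 + 28*n + z*(12 - 4*n) - 120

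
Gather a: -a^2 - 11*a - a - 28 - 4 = -a^2 - 12*a - 32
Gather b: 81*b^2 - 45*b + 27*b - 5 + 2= 81*b^2 - 18*b - 3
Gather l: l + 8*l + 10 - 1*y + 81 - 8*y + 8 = 9*l - 9*y + 99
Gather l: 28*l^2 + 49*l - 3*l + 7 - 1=28*l^2 + 46*l + 6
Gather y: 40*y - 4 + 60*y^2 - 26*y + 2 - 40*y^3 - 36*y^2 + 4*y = -40*y^3 + 24*y^2 + 18*y - 2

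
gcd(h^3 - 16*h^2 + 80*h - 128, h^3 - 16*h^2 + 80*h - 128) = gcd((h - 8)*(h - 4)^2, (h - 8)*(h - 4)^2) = h^3 - 16*h^2 + 80*h - 128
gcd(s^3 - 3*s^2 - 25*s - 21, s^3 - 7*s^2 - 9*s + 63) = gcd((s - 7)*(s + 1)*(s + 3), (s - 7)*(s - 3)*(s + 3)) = s^2 - 4*s - 21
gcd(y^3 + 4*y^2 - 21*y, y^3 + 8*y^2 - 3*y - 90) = y - 3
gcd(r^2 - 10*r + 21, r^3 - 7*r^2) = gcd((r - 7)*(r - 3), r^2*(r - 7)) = r - 7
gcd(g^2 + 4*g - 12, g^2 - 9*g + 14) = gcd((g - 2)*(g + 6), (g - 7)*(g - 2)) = g - 2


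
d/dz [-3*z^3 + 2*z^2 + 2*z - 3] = -9*z^2 + 4*z + 2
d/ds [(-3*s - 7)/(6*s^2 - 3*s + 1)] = 6*(3*s^2 + 14*s - 4)/(36*s^4 - 36*s^3 + 21*s^2 - 6*s + 1)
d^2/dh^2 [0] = 0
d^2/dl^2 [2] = 0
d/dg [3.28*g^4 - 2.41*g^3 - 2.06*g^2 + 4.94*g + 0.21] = 13.12*g^3 - 7.23*g^2 - 4.12*g + 4.94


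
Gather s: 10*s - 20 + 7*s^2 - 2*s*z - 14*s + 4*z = 7*s^2 + s*(-2*z - 4) + 4*z - 20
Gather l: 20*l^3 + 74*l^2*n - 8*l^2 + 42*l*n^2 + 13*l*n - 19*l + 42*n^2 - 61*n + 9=20*l^3 + l^2*(74*n - 8) + l*(42*n^2 + 13*n - 19) + 42*n^2 - 61*n + 9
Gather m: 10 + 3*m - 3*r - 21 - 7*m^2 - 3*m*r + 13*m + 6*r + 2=-7*m^2 + m*(16 - 3*r) + 3*r - 9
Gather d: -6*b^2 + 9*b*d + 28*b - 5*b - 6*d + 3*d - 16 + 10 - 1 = -6*b^2 + 23*b + d*(9*b - 3) - 7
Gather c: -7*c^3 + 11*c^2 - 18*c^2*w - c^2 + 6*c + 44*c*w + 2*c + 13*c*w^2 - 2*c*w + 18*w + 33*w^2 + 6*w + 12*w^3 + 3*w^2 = -7*c^3 + c^2*(10 - 18*w) + c*(13*w^2 + 42*w + 8) + 12*w^3 + 36*w^2 + 24*w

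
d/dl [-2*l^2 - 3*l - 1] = -4*l - 3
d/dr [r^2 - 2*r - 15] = 2*r - 2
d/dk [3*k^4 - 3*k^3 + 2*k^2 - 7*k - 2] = 12*k^3 - 9*k^2 + 4*k - 7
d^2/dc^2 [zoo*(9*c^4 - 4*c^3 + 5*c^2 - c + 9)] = zoo*(c^2 + c + 1)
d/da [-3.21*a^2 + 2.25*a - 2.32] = 2.25 - 6.42*a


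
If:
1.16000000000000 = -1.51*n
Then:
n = -0.77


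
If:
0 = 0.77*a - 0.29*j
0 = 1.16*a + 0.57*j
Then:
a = 0.00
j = 0.00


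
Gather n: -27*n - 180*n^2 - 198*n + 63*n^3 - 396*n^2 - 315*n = 63*n^3 - 576*n^2 - 540*n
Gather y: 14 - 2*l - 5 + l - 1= 8 - l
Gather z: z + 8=z + 8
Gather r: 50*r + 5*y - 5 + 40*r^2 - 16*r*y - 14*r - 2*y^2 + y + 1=40*r^2 + r*(36 - 16*y) - 2*y^2 + 6*y - 4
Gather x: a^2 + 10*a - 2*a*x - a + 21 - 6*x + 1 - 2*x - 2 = a^2 + 9*a + x*(-2*a - 8) + 20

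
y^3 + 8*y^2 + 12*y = y*(y + 2)*(y + 6)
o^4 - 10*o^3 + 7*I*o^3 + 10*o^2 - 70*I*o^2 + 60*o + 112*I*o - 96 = (o - 8)*(o - 2)*(o + I)*(o + 6*I)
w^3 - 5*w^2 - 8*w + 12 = (w - 6)*(w - 1)*(w + 2)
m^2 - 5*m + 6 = (m - 3)*(m - 2)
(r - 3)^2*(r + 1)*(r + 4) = r^4 - r^3 - 17*r^2 + 21*r + 36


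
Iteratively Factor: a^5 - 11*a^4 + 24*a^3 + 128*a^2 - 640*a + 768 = (a - 3)*(a^4 - 8*a^3 + 128*a - 256) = (a - 4)*(a - 3)*(a^3 - 4*a^2 - 16*a + 64) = (a - 4)^2*(a - 3)*(a^2 - 16) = (a - 4)^3*(a - 3)*(a + 4)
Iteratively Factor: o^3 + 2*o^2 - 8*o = (o - 2)*(o^2 + 4*o) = (o - 2)*(o + 4)*(o)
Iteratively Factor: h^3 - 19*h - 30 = (h + 2)*(h^2 - 2*h - 15) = (h + 2)*(h + 3)*(h - 5)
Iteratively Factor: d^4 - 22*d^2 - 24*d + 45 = (d + 3)*(d^3 - 3*d^2 - 13*d + 15) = (d - 1)*(d + 3)*(d^2 - 2*d - 15) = (d - 5)*(d - 1)*(d + 3)*(d + 3)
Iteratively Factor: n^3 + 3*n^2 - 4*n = (n)*(n^2 + 3*n - 4) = n*(n + 4)*(n - 1)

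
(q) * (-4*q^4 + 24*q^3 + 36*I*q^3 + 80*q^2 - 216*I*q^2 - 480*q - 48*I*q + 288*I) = -4*q^5 + 24*q^4 + 36*I*q^4 + 80*q^3 - 216*I*q^3 - 480*q^2 - 48*I*q^2 + 288*I*q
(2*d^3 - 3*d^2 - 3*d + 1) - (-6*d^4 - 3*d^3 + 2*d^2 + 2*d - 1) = 6*d^4 + 5*d^3 - 5*d^2 - 5*d + 2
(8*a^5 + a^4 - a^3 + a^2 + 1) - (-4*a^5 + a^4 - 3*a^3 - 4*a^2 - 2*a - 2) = 12*a^5 + 2*a^3 + 5*a^2 + 2*a + 3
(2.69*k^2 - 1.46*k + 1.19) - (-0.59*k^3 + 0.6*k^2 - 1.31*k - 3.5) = 0.59*k^3 + 2.09*k^2 - 0.15*k + 4.69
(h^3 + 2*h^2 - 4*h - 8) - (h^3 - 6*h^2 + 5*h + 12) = 8*h^2 - 9*h - 20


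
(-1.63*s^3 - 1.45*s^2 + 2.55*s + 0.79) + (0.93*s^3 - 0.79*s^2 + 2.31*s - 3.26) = -0.7*s^3 - 2.24*s^2 + 4.86*s - 2.47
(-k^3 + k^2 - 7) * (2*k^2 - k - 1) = -2*k^5 + 3*k^4 - 15*k^2 + 7*k + 7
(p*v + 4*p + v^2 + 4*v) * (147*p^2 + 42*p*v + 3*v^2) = 147*p^3*v + 588*p^3 + 189*p^2*v^2 + 756*p^2*v + 45*p*v^3 + 180*p*v^2 + 3*v^4 + 12*v^3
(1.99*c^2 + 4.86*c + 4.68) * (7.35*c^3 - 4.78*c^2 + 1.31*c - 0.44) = 14.6265*c^5 + 26.2088*c^4 + 13.7741*c^3 - 16.8794*c^2 + 3.9924*c - 2.0592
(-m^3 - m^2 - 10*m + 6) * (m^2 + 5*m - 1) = -m^5 - 6*m^4 - 14*m^3 - 43*m^2 + 40*m - 6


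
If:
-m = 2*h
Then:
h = -m/2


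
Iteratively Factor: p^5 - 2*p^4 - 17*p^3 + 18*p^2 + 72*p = (p + 2)*(p^4 - 4*p^3 - 9*p^2 + 36*p) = p*(p + 2)*(p^3 - 4*p^2 - 9*p + 36) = p*(p - 4)*(p + 2)*(p^2 - 9) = p*(p - 4)*(p - 3)*(p + 2)*(p + 3)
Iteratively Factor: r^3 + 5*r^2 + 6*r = (r + 3)*(r^2 + 2*r) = (r + 2)*(r + 3)*(r)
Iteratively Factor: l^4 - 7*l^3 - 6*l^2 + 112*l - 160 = (l + 4)*(l^3 - 11*l^2 + 38*l - 40) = (l - 4)*(l + 4)*(l^2 - 7*l + 10) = (l - 4)*(l - 2)*(l + 4)*(l - 5)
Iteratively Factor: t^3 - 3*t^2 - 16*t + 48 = (t - 3)*(t^2 - 16) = (t - 4)*(t - 3)*(t + 4)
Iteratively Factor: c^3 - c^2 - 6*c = (c + 2)*(c^2 - 3*c) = c*(c + 2)*(c - 3)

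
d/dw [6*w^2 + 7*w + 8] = 12*w + 7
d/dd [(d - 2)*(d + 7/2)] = 2*d + 3/2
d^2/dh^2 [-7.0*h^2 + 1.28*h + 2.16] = -14.0000000000000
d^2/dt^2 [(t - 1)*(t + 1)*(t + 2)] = 6*t + 4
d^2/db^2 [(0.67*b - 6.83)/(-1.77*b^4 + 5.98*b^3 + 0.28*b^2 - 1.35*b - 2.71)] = (-25.188516*b^7 + 541.421052*b^6 - 2310.549036*b^5 + 2872.868022*b^4 + 301.612476*b^3 - 851.050872*b^2 + 645.572868*b + 40.162948)/(5.545233*b^12 - 56.204226*b^11 + 187.256088*b^10 - 183.376819*b^9 - 89.887215*b^8 - 32.696832*b^7 + 305.891759*b^6 + 33.700884*b^5 - 93.163317*b^4 - 135.439059*b^3 + 8.647881*b^2 + 29.743605*b + 19.902511)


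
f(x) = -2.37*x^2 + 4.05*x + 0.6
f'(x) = 4.05 - 4.74*x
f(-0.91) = -5.05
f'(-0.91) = 8.36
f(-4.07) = -55.14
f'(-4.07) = 23.34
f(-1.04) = -6.18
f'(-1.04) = 8.98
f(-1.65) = -12.53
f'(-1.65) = 11.87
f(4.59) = -30.74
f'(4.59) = -17.71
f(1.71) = 0.60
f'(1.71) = -4.06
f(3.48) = -14.01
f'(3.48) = -12.45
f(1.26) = 1.94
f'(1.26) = -1.92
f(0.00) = 0.60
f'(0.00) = 4.05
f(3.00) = -8.58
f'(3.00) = -10.17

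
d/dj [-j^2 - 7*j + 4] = -2*j - 7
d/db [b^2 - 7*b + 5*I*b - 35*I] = 2*b - 7 + 5*I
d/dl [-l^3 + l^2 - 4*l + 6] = -3*l^2 + 2*l - 4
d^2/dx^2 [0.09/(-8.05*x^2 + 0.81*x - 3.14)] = (11.66445*x^2 - 1.17369*x - 0.09*(16.1*x - 0.81)*(32.2*x - 1.62) + 4.54986)/(8.05*x^2 - 0.81*x + 3.14)^3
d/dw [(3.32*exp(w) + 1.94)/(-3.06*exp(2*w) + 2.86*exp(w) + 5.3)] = (10.1592*exp(2*w) + 11.8728*exp(w) + 12.0476)*exp(w)/(9.3636*exp(4*w) - 17.5032*exp(3*w) - 24.2564*exp(2*w) + 30.316*exp(w) + 28.09)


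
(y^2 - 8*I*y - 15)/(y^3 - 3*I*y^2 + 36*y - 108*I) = (y - 5*I)/(y^2 + 36)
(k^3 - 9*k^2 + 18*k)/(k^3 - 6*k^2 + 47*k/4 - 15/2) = 4*k*(k^2 - 9*k + 18)/(4*k^3 - 24*k^2 + 47*k - 30)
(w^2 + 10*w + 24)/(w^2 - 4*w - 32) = (w + 6)/(w - 8)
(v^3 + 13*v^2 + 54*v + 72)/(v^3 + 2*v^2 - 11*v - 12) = (v^2 + 9*v + 18)/(v^2 - 2*v - 3)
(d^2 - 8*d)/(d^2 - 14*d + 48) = d/(d - 6)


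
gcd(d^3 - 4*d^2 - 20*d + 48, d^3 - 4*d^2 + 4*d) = d - 2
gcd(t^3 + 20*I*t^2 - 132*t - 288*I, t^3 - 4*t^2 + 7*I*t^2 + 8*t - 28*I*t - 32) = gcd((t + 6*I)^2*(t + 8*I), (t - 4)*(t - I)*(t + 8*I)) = t + 8*I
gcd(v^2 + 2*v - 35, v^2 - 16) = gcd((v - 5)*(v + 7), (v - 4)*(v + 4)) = 1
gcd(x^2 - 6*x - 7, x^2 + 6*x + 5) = x + 1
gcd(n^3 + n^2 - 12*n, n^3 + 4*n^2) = n^2 + 4*n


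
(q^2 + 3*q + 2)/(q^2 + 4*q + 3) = (q + 2)/(q + 3)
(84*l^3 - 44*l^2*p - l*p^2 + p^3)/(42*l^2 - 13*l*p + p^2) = (-14*l^2 + 5*l*p + p^2)/(-7*l + p)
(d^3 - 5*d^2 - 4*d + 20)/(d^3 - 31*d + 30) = (d^2 - 4)/(d^2 + 5*d - 6)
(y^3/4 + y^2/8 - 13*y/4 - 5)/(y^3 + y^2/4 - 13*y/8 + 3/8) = (2*y^3 + y^2 - 26*y - 40)/(8*y^3 + 2*y^2 - 13*y + 3)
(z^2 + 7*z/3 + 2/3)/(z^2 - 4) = (z + 1/3)/(z - 2)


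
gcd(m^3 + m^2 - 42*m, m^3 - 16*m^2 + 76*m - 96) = m - 6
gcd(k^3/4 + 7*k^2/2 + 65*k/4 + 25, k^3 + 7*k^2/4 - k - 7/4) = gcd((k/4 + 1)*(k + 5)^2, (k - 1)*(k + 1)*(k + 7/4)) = 1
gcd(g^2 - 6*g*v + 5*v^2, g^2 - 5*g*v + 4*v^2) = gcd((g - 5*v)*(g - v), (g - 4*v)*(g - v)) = -g + v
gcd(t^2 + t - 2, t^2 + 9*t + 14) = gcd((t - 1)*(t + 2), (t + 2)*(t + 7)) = t + 2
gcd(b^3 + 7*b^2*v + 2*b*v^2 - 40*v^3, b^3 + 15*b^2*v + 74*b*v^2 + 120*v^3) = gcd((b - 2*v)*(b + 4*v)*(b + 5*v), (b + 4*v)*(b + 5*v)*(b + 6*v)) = b^2 + 9*b*v + 20*v^2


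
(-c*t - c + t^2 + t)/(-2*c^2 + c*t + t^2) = (t + 1)/(2*c + t)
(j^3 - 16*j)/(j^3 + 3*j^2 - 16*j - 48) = j/(j + 3)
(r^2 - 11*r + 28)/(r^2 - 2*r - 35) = (r - 4)/(r + 5)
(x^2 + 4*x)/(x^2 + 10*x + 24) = x/(x + 6)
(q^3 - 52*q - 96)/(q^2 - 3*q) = (q^3 - 52*q - 96)/(q*(q - 3))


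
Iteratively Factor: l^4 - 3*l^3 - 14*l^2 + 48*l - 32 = (l - 1)*(l^3 - 2*l^2 - 16*l + 32) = (l - 2)*(l - 1)*(l^2 - 16) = (l - 2)*(l - 1)*(l + 4)*(l - 4)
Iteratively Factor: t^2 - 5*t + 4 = (t - 4)*(t - 1)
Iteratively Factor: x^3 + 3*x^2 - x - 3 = (x - 1)*(x^2 + 4*x + 3) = (x - 1)*(x + 1)*(x + 3)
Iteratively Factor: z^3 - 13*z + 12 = (z - 3)*(z^2 + 3*z - 4) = (z - 3)*(z + 4)*(z - 1)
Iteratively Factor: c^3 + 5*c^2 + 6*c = (c + 3)*(c^2 + 2*c) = c*(c + 3)*(c + 2)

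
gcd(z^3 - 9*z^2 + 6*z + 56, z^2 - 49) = z - 7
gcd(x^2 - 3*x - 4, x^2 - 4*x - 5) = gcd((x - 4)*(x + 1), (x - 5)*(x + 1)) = x + 1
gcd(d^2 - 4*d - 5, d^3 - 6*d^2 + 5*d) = d - 5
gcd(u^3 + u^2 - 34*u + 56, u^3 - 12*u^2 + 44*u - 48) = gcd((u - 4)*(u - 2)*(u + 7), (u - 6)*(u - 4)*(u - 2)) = u^2 - 6*u + 8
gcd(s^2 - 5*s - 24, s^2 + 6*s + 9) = s + 3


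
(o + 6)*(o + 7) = o^2 + 13*o + 42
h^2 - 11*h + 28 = (h - 7)*(h - 4)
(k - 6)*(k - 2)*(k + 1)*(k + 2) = k^4 - 5*k^3 - 10*k^2 + 20*k + 24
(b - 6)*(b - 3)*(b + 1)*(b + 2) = b^4 - 6*b^3 - 7*b^2 + 36*b + 36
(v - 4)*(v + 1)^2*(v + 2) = v^4 - 11*v^2 - 18*v - 8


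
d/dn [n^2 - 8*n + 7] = 2*n - 8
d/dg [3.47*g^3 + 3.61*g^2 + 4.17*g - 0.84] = 10.41*g^2 + 7.22*g + 4.17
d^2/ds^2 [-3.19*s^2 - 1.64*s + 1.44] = -6.38000000000000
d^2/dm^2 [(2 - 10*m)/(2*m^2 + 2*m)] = 2*(-5*m^3 + 3*m^2 + 3*m + 1)/(m^3*(m^3 + 3*m^2 + 3*m + 1))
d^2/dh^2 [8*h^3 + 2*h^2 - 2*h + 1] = 48*h + 4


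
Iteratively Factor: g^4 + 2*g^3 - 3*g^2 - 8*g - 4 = (g + 1)*(g^3 + g^2 - 4*g - 4) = (g - 2)*(g + 1)*(g^2 + 3*g + 2) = (g - 2)*(g + 1)^2*(g + 2)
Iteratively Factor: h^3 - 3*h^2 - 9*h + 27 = (h - 3)*(h^2 - 9) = (h - 3)*(h + 3)*(h - 3)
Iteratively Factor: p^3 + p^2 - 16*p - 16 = (p - 4)*(p^2 + 5*p + 4) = (p - 4)*(p + 1)*(p + 4)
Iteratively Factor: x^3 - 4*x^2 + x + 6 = (x - 3)*(x^2 - x - 2) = (x - 3)*(x - 2)*(x + 1)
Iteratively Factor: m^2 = (m)*(m)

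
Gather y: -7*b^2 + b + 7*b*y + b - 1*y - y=-7*b^2 + 2*b + y*(7*b - 2)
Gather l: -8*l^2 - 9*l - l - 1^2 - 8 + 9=-8*l^2 - 10*l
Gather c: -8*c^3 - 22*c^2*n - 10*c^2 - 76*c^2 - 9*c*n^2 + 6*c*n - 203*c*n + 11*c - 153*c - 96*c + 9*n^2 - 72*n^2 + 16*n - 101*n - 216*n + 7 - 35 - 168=-8*c^3 + c^2*(-22*n - 86) + c*(-9*n^2 - 197*n - 238) - 63*n^2 - 301*n - 196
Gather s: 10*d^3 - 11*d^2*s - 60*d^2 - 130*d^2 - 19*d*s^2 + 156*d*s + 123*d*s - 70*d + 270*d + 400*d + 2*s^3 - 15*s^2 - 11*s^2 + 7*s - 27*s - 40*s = 10*d^3 - 190*d^2 + 600*d + 2*s^3 + s^2*(-19*d - 26) + s*(-11*d^2 + 279*d - 60)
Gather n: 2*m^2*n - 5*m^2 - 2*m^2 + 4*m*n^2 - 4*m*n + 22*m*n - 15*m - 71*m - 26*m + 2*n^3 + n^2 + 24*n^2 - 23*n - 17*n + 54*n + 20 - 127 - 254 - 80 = -7*m^2 - 112*m + 2*n^3 + n^2*(4*m + 25) + n*(2*m^2 + 18*m + 14) - 441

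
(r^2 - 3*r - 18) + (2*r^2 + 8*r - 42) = 3*r^2 + 5*r - 60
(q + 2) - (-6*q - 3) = 7*q + 5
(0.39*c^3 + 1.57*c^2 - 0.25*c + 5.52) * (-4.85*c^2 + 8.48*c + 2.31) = -1.8915*c^5 - 4.3073*c^4 + 15.427*c^3 - 25.2653*c^2 + 46.2321*c + 12.7512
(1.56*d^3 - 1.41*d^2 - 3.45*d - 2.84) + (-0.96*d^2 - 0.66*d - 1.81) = 1.56*d^3 - 2.37*d^2 - 4.11*d - 4.65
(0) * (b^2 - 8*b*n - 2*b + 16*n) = 0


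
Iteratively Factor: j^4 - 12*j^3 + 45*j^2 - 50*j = (j - 2)*(j^3 - 10*j^2 + 25*j) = (j - 5)*(j - 2)*(j^2 - 5*j) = j*(j - 5)*(j - 2)*(j - 5)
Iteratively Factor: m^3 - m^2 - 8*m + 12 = (m - 2)*(m^2 + m - 6) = (m - 2)*(m + 3)*(m - 2)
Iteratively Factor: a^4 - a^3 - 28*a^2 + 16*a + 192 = (a - 4)*(a^3 + 3*a^2 - 16*a - 48) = (a - 4)*(a + 3)*(a^2 - 16) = (a - 4)^2*(a + 3)*(a + 4)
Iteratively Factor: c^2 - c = (c)*(c - 1)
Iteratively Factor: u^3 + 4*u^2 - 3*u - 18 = (u - 2)*(u^2 + 6*u + 9) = (u - 2)*(u + 3)*(u + 3)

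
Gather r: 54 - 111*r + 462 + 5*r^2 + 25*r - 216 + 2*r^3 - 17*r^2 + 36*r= 2*r^3 - 12*r^2 - 50*r + 300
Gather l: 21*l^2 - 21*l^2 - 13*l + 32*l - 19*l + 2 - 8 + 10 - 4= 0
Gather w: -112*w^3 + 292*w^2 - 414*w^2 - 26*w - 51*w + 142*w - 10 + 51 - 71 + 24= -112*w^3 - 122*w^2 + 65*w - 6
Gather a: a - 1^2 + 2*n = a + 2*n - 1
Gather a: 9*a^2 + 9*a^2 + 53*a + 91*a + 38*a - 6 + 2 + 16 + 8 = 18*a^2 + 182*a + 20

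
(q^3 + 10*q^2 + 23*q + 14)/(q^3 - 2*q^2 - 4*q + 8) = (q^2 + 8*q + 7)/(q^2 - 4*q + 4)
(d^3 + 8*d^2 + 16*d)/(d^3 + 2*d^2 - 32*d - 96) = d/(d - 6)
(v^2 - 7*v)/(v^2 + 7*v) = (v - 7)/(v + 7)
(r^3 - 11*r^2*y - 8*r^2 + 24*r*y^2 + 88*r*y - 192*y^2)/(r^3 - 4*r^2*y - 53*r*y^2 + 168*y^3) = (r - 8)/(r + 7*y)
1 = 1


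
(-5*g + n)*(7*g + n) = -35*g^2 + 2*g*n + n^2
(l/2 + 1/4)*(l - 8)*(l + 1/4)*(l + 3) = l^4/2 - 17*l^3/8 - 221*l^2/16 - 149*l/16 - 3/2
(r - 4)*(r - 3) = r^2 - 7*r + 12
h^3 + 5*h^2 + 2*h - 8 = (h - 1)*(h + 2)*(h + 4)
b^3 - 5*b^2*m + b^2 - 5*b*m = b*(b + 1)*(b - 5*m)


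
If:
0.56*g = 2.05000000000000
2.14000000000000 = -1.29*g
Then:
No Solution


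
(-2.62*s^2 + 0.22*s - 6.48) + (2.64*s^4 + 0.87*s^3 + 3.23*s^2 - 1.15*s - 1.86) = 2.64*s^4 + 0.87*s^3 + 0.61*s^2 - 0.93*s - 8.34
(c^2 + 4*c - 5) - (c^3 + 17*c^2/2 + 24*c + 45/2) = -c^3 - 15*c^2/2 - 20*c - 55/2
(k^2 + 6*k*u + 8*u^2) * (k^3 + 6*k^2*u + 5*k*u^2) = k^5 + 12*k^4*u + 49*k^3*u^2 + 78*k^2*u^3 + 40*k*u^4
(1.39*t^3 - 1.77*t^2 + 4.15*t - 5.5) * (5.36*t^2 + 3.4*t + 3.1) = 7.4504*t^5 - 4.7612*t^4 + 20.535*t^3 - 20.857*t^2 - 5.835*t - 17.05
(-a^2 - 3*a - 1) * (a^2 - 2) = -a^4 - 3*a^3 + a^2 + 6*a + 2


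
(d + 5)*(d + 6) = d^2 + 11*d + 30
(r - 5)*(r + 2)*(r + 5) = r^3 + 2*r^2 - 25*r - 50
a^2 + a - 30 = (a - 5)*(a + 6)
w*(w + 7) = w^2 + 7*w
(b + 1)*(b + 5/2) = b^2 + 7*b/2 + 5/2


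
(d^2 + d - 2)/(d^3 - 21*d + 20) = (d + 2)/(d^2 + d - 20)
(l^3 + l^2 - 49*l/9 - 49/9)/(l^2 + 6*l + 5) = (l^2 - 49/9)/(l + 5)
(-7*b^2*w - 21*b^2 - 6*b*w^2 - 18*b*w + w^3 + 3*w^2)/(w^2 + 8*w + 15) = (-7*b^2 - 6*b*w + w^2)/(w + 5)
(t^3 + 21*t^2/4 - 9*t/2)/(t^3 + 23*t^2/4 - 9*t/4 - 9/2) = t*(4*t - 3)/(4*t^2 - t - 3)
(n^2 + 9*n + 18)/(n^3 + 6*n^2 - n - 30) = (n + 6)/(n^2 + 3*n - 10)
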